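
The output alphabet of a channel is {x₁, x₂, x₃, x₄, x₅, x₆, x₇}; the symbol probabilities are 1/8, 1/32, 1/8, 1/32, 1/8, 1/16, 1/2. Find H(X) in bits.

Each probability is a power of 1/2, so log₂(1/p) is an integer.
H = Σ p·log₂(1/p) = 1/8·3 + 1/32·5 + 1/8·3 + 1/32·5 + 1/8·3 + 1/16·4 + 1/2·1 = 2.1875 bits.

2.1875 bits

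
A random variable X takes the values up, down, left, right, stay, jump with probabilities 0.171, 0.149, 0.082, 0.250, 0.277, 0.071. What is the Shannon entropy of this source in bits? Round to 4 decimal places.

2.4248 bits

H = −Σ pᵢ log₂ pᵢ.
−0.171·log₂(0.171) = 0.4357
−0.149·log₂(0.149) = 0.4092
−0.082·log₂(0.082) = 0.2959
−0.250·log₂(0.250) = 0.5000
−0.277·log₂(0.277) = 0.5130
−0.071·log₂(0.071) = 0.2709
Sum ≈ 2.4248 → 2.4248 bits.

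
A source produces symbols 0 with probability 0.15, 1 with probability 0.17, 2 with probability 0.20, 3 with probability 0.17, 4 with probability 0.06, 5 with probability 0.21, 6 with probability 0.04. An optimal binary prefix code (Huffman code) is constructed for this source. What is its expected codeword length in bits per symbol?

Repeatedly combine the two least-probable nodes; the expected code length is the sum of the merged weights.
merge 1/25 + 3/50 → 1/10
merge 1/10 + 3/20 → 1/4
merge 17/100 + 17/100 → 17/50
merge 1/5 + 21/100 → 41/100
merge 1/4 + 17/50 → 59/100
merge 41/100 + 59/100 → 1
L = 1/10 + 1/4 + 17/50 + 41/100 + 59/100 + 1 = 269/100 = 2.69 bits/symbol.

2.69 bits/symbol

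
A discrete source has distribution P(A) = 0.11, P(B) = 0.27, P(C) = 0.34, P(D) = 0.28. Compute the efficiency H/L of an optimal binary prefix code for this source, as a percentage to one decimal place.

95.2%

Entropy H = −Σ p log₂ p ≈ 1.9037 bits.
Huffman merges: 11/100+27/100→19/50; 7/25+17/50→31/50; 19/50+31/50→1. L = 2 ≈ 2.0000.
Efficiency = H/L = 1.9037/2.0000 = 95.2%.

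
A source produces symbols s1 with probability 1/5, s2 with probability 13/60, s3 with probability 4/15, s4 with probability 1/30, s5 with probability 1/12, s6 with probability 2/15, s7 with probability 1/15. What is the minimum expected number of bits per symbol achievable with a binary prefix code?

Repeatedly combine the two least-probable nodes; the expected code length is the sum of the merged weights.
merge 1/30 + 1/15 → 1/10
merge 1/12 + 1/10 → 11/60
merge 2/15 + 11/60 → 19/60
merge 1/5 + 13/60 → 5/12
merge 4/15 + 19/60 → 7/12
merge 5/12 + 7/12 → 1
L = 1/10 + 11/60 + 19/60 + 5/12 + 7/12 + 1 = 13/5 = 2.6 bits/symbol.

2.6 bits/symbol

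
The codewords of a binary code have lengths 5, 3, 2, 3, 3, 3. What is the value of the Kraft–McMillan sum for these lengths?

With common denominator 2^5 = 32: Σ 2^(−ℓᵢ) = 1/32 + 4/32 + 8/32 + 4/32 + 4/32 + 4/32 = 25/32 = 0.78125.

0.78125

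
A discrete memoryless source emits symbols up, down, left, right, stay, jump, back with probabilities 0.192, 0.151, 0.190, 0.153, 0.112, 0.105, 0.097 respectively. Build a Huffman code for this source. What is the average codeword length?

2.808 bits/symbol

Repeatedly combine the two least-probable nodes; the expected code length is the sum of the merged weights.
merge 97/1000 + 21/200 → 101/500
merge 14/125 + 151/1000 → 263/1000
merge 153/1000 + 19/100 → 343/1000
merge 24/125 + 101/500 → 197/500
merge 263/1000 + 343/1000 → 303/500
merge 197/500 + 303/500 → 1
L = 101/500 + 263/1000 + 343/1000 + 197/500 + 303/500 + 1 = 351/125 = 2.808 bits/symbol.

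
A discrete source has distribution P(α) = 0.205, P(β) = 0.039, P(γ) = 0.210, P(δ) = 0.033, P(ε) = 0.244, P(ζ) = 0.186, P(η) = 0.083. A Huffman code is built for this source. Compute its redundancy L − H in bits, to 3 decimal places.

0.036 bits

Entropy H = −Σ p log₂ p ≈ 2.5324 bits.
Huffman merges: 33/1000+39/1000→9/125; 9/125+83/1000→31/200; 31/200+93/500→341/1000; 41/200+21/100→83/200; 61/250+341/1000→117/200; 83/200+117/200→1. L = 321/125 ≈ 2.5680.
L − H = 2.5680 − 2.5324 = 0.036 bits.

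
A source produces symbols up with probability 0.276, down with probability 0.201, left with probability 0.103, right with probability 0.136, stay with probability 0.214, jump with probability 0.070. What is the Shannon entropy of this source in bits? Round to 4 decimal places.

H = −Σ pᵢ log₂ pᵢ.
−0.276·log₂(0.276) = 0.5126
−0.201·log₂(0.201) = 0.4653
−0.103·log₂(0.103) = 0.3378
−0.136·log₂(0.136) = 0.3915
−0.214·log₂(0.214) = 0.4760
−0.070·log₂(0.070) = 0.2686
Sum ≈ 2.4516 → 2.4516 bits.

2.4516 bits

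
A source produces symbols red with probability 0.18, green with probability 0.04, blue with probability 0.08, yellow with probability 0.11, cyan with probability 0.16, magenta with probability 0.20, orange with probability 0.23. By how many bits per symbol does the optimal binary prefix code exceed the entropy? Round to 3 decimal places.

0.042 bits

Entropy H = −Σ p log₂ p ≈ 2.6479 bits.
Huffman merges: 1/25+2/25→3/25; 11/100+3/25→23/100; 4/25+9/50→17/50; 1/5+23/100→43/100; 23/100+17/50→57/100; 43/100+57/100→1. L = 269/100 ≈ 2.6900.
L − H = 2.6900 − 2.6479 = 0.042 bits.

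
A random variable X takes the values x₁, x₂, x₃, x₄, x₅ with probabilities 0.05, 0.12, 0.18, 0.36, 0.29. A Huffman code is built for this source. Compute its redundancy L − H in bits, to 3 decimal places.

Entropy H = −Σ p log₂ p ≈ 2.0770 bits.
Huffman merges: 1/20+3/25→17/100; 17/100+9/50→7/20; 29/100+7/20→16/25; 9/25+16/25→1. L = 54/25 ≈ 2.1600.
L − H = 2.1600 − 2.0770 = 0.083 bits.

0.083 bits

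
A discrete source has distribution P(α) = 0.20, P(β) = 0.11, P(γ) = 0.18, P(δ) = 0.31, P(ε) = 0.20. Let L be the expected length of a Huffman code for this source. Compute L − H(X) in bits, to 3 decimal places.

Entropy H = −Σ p log₂ p ≈ 2.2482 bits.
Huffman merges: 11/100+9/50→29/100; 1/5+1/5→2/5; 29/100+31/100→3/5; 2/5+3/5→1. L = 229/100 ≈ 2.2900.
L − H = 2.2900 − 2.2482 = 0.042 bits.

0.042 bits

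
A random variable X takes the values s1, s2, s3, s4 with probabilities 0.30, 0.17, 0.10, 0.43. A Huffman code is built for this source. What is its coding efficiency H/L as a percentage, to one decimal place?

Entropy H = −Σ p log₂ p ≈ 1.8114 bits.
Huffman merges: 1/10+17/100→27/100; 27/100+3/10→57/100; 43/100+57/100→1. L = 46/25 ≈ 1.8400.
Efficiency = H/L = 1.8114/1.8400 = 98.4%.

98.4%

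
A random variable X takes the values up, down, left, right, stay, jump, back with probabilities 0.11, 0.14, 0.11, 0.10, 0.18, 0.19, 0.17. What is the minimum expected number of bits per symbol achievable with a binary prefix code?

Repeatedly combine the two least-probable nodes; the expected code length is the sum of the merged weights.
merge 1/10 + 11/100 → 21/100
merge 11/100 + 7/50 → 1/4
merge 17/100 + 9/50 → 7/20
merge 19/100 + 21/100 → 2/5
merge 1/4 + 7/20 → 3/5
merge 2/5 + 3/5 → 1
L = 21/100 + 1/4 + 7/20 + 2/5 + 3/5 + 1 = 281/100 = 2.81 bits/symbol.

2.81 bits/symbol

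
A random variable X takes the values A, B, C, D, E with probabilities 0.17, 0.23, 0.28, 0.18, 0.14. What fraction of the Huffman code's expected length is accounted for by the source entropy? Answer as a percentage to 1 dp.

98.7%

Entropy H = −Σ p log₂ p ≈ 2.2789 bits.
Huffman merges: 7/50+17/100→31/100; 9/50+23/100→41/100; 7/25+31/100→59/100; 41/100+59/100→1. L = 231/100 ≈ 2.3100.
Efficiency = H/L = 2.2789/2.3100 = 98.7%.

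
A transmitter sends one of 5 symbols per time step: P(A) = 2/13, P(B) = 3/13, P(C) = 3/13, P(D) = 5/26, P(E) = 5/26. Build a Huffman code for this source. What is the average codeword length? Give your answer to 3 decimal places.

Repeatedly combine the two least-probable nodes; the expected code length is the sum of the merged weights.
merge 2/13 + 5/26 → 9/26
merge 5/26 + 3/13 → 11/26
merge 3/13 + 9/26 → 15/26
merge 11/26 + 15/26 → 1
L = 9/26 + 11/26 + 15/26 + 1 = 61/26 ≈ 2.346 bits/symbol.

2.346 bits/symbol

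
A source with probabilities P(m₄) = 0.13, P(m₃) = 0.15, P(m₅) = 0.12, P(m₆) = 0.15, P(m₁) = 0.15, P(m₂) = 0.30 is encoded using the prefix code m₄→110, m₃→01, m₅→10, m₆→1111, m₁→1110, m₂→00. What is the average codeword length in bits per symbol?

L̄ = Σ pᵢ·ℓᵢ = 0.13·3 + 0.15·2 + 0.12·2 + 0.15·4 + 0.15·4 + 0.30·2 = 2.73 bits/symbol.

2.73 bits/symbol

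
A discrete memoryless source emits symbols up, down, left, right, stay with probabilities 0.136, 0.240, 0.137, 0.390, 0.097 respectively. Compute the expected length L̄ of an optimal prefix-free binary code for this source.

2.213 bits/symbol

Repeatedly combine the two least-probable nodes; the expected code length is the sum of the merged weights.
merge 97/1000 + 17/125 → 233/1000
merge 137/1000 + 233/1000 → 37/100
merge 6/25 + 37/100 → 61/100
merge 39/100 + 61/100 → 1
L = 233/1000 + 37/100 + 61/100 + 1 = 2213/1000 = 2.213 bits/symbol.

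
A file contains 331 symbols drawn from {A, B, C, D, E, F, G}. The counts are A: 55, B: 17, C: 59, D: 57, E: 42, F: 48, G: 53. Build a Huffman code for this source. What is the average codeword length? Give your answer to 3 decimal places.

Probabilities are the counts divided by 331.
Repeatedly combine the two least-probable nodes; the expected code length is the sum of the merged weights.
merge 17/331 + 42/331 → 59/331
merge 48/331 + 53/331 → 101/331
merge 55/331 + 57/331 → 112/331
merge 59/331 + 59/331 → 118/331
merge 101/331 + 112/331 → 213/331
merge 118/331 + 213/331 → 1
L = 59/331 + 101/331 + 112/331 + 118/331 + 213/331 + 1 = 934/331 ≈ 2.822 bits/symbol.

2.822 bits/symbol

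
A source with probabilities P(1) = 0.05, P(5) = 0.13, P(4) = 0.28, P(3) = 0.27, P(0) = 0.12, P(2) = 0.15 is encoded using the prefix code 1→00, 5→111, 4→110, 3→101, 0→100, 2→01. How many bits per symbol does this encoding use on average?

L̄ = Σ pᵢ·ℓᵢ = 0.05·2 + 0.13·3 + 0.28·3 + 0.27·3 + 0.12·3 + 0.15·2 = 2.8 bits/symbol.

2.8 bits/symbol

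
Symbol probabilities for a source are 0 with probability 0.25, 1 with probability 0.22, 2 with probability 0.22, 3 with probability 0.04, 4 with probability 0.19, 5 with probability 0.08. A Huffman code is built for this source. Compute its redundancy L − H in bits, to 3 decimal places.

Entropy H = −Σ p log₂ p ≈ 2.3936 bits.
Huffman merges: 1/25+2/25→3/25; 3/25+19/100→31/100; 11/50+11/50→11/25; 1/4+31/100→14/25; 11/25+14/25→1. L = 243/100 ≈ 2.4300.
L − H = 2.4300 − 2.3936 = 0.036 bits.

0.036 bits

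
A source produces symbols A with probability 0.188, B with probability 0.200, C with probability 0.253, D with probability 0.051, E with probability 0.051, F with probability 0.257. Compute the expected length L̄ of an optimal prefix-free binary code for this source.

Repeatedly combine the two least-probable nodes; the expected code length is the sum of the merged weights.
merge 51/1000 + 51/1000 → 51/500
merge 51/500 + 47/250 → 29/100
merge 1/5 + 253/1000 → 453/1000
merge 257/1000 + 29/100 → 547/1000
merge 453/1000 + 547/1000 → 1
L = 51/500 + 29/100 + 453/1000 + 547/1000 + 1 = 299/125 = 2.392 bits/symbol.

2.392 bits/symbol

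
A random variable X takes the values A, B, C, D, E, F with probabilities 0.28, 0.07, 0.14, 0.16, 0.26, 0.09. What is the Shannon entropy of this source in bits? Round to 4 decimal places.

2.4208 bits

H = −Σ pᵢ log₂ pᵢ.
−0.28·log₂(0.28) = 0.5142
−0.07·log₂(0.07) = 0.2686
−0.14·log₂(0.14) = 0.3971
−0.16·log₂(0.16) = 0.4230
−0.26·log₂(0.26) = 0.5053
−0.09·log₂(0.09) = 0.3127
Sum ≈ 2.4208 → 2.4208 bits.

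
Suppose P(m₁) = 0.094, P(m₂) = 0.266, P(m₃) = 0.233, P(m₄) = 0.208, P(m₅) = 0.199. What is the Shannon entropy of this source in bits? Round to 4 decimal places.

H = −Σ pᵢ log₂ pᵢ.
−0.094·log₂(0.094) = 0.3207
−0.266·log₂(0.266) = 0.5082
−0.233·log₂(0.233) = 0.4897
−0.208·log₂(0.208) = 0.4712
−0.199·log₂(0.199) = 0.4635
Sum ≈ 2.2532 → 2.2532 bits.

2.2532 bits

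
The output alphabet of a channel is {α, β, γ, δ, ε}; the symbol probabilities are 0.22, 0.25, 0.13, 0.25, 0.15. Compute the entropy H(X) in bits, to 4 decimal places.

H = −Σ pᵢ log₂ pᵢ.
−0.22·log₂(0.22) = 0.4806
−0.25·log₂(0.25) = 0.5000
−0.13·log₂(0.13) = 0.3826
−0.25·log₂(0.25) = 0.5000
−0.15·log₂(0.15) = 0.4105
Sum ≈ 2.2738 → 2.2738 bits.

2.2738 bits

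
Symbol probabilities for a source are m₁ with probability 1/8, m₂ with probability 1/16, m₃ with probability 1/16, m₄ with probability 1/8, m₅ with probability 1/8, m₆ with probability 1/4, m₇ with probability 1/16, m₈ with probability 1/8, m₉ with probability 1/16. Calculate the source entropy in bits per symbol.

3 bits

Each probability is a power of 1/2, so log₂(1/p) is an integer.
H = Σ p·log₂(1/p) = 1/8·3 + 1/16·4 + 1/16·4 + 1/8·3 + 1/8·3 + 1/4·2 + 1/16·4 + 1/8·3 + 1/16·4 = 3 bits.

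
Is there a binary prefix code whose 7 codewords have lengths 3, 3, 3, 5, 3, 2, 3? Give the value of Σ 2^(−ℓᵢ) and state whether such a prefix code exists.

With common denominator 2^5 = 32: Σ 2^(−ℓᵢ) = 4/32 + 4/32 + 4/32 + 1/32 + 4/32 + 8/32 + 4/32 = 29/32 = 0.90625.
Kraft's inequality requires Σ ≤ 1; here Σ = 0.90625 ≤ 1, so such a prefix code exists.

0.90625; yes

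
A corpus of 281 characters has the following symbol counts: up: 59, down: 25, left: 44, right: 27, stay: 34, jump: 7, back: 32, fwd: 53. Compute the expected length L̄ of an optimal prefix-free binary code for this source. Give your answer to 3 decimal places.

2.904 bits/symbol

Probabilities are the counts divided by 281.
Repeatedly combine the two least-probable nodes; the expected code length is the sum of the merged weights.
merge 7/281 + 25/281 → 32/281
merge 27/281 + 32/281 → 59/281
merge 32/281 + 34/281 → 66/281
merge 44/281 + 53/281 → 97/281
merge 59/281 + 59/281 → 118/281
merge 66/281 + 97/281 → 163/281
merge 118/281 + 163/281 → 1
L = 32/281 + 59/281 + 66/281 + 97/281 + 118/281 + 163/281 + 1 = 816/281 ≈ 2.904 bits/symbol.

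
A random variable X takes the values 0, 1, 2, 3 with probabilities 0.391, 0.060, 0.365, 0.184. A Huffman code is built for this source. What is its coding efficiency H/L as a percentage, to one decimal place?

Entropy H = −Σ p log₂ p ≈ 1.7533 bits.
Huffman merges: 3/50+23/125→61/250; 61/250+73/200→609/1000; 391/1000+609/1000→1. L = 1853/1000 ≈ 1.8530.
Efficiency = H/L = 1.7533/1.8530 = 94.6%.

94.6%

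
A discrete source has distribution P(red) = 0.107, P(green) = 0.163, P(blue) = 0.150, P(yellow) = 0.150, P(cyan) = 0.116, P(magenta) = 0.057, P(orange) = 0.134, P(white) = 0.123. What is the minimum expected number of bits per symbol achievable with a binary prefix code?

Repeatedly combine the two least-probable nodes; the expected code length is the sum of the merged weights.
merge 57/1000 + 107/1000 → 41/250
merge 29/250 + 123/1000 → 239/1000
merge 67/500 + 3/20 → 71/250
merge 3/20 + 163/1000 → 313/1000
merge 41/250 + 239/1000 → 403/1000
merge 71/250 + 313/1000 → 597/1000
merge 403/1000 + 597/1000 → 1
L = 41/250 + 239/1000 + 71/250 + 313/1000 + 403/1000 + 597/1000 + 1 = 3 bits/symbol.

3 bits/symbol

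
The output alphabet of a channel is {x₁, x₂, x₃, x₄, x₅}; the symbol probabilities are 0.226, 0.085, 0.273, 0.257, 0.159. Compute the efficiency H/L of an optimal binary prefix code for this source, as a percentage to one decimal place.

99.1%

Entropy H = −Σ p log₂ p ≈ 2.2241 bits.
Huffman merges: 17/200+159/1000→61/250; 113/500+61/250→47/100; 257/1000+273/1000→53/100; 47/100+53/100→1. L = 561/250 ≈ 2.2440.
Efficiency = H/L = 2.2241/2.2440 = 99.1%.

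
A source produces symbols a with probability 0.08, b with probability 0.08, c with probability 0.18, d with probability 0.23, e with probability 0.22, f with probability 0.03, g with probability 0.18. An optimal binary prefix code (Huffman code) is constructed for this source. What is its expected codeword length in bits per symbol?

2.66 bits/symbol

Repeatedly combine the two least-probable nodes; the expected code length is the sum of the merged weights.
merge 3/100 + 2/25 → 11/100
merge 2/25 + 11/100 → 19/100
merge 9/50 + 9/50 → 9/25
merge 19/100 + 11/50 → 41/100
merge 23/100 + 9/25 → 59/100
merge 41/100 + 59/100 → 1
L = 11/100 + 19/100 + 9/25 + 41/100 + 59/100 + 1 = 133/50 = 2.66 bits/symbol.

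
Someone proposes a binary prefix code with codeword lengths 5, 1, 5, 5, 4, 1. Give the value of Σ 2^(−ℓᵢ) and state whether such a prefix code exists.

With common denominator 2^5 = 32: Σ 2^(−ℓᵢ) = 1/32 + 16/32 + 1/32 + 1/32 + 2/32 + 16/32 = 37/32 = 1.15625.
Kraft's inequality requires Σ ≤ 1; here Σ = 1.15625 > 1, so no such prefix code exists.

1.15625; no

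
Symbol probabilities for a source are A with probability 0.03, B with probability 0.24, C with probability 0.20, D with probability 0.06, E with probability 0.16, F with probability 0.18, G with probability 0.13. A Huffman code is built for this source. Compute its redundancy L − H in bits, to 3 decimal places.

0.045 bits

Entropy H = −Σ p log₂ p ≈ 2.6048 bits.
Huffman merges: 3/100+3/50→9/100; 9/100+13/100→11/50; 4/25+9/50→17/50; 1/5+11/50→21/50; 6/25+17/50→29/50; 21/50+29/50→1. L = 53/20 ≈ 2.6500.
L − H = 2.6500 − 2.6048 = 0.045 bits.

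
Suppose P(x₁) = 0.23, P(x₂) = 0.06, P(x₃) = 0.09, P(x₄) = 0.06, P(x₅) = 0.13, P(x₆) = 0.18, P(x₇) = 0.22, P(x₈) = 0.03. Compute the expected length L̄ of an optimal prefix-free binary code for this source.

Repeatedly combine the two least-probable nodes; the expected code length is the sum of the merged weights.
merge 3/100 + 3/50 → 9/100
merge 3/50 + 9/100 → 3/20
merge 9/100 + 13/100 → 11/50
merge 3/20 + 9/50 → 33/100
merge 11/50 + 11/50 → 11/25
merge 23/100 + 33/100 → 14/25
merge 11/25 + 14/25 → 1
L = 9/100 + 3/20 + 11/50 + 33/100 + 11/25 + 14/25 + 1 = 279/100 = 2.79 bits/symbol.

2.79 bits/symbol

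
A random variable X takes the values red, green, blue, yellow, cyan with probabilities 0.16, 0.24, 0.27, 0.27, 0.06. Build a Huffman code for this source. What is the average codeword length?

Repeatedly combine the two least-probable nodes; the expected code length is the sum of the merged weights.
merge 3/50 + 4/25 → 11/50
merge 11/50 + 6/25 → 23/50
merge 27/100 + 27/100 → 27/50
merge 23/50 + 27/50 → 1
L = 11/50 + 23/50 + 27/50 + 1 = 111/50 = 2.22 bits/symbol.

2.22 bits/symbol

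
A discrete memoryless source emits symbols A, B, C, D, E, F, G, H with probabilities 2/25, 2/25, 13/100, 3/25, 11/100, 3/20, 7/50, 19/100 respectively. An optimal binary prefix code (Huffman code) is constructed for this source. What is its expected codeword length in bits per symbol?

2.97 bits/symbol

Repeatedly combine the two least-probable nodes; the expected code length is the sum of the merged weights.
merge 2/25 + 2/25 → 4/25
merge 11/100 + 3/25 → 23/100
merge 13/100 + 7/50 → 27/100
merge 3/20 + 4/25 → 31/100
merge 19/100 + 23/100 → 21/50
merge 27/100 + 31/100 → 29/50
merge 21/50 + 29/50 → 1
L = 4/25 + 23/100 + 27/100 + 31/100 + 21/50 + 29/50 + 1 = 297/100 = 2.97 bits/symbol.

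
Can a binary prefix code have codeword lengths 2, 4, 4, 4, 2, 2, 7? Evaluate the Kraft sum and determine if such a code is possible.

With common denominator 2^7 = 128: Σ 2^(−ℓᵢ) = 32/128 + 8/128 + 8/128 + 8/128 + 32/128 + 32/128 + 1/128 = 121/128 = 0.9453125.
Kraft's inequality requires Σ ≤ 1; here Σ = 0.9453125 ≤ 1, so such a prefix code exists.

0.9453125; yes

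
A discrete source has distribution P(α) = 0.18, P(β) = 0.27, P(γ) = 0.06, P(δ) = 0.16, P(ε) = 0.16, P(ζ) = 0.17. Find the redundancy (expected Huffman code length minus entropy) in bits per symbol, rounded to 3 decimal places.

0.071 bits

Entropy H = −Σ p log₂ p ≈ 2.4795 bits.
Huffman merges: 3/50+4/25→11/50; 4/25+17/100→33/100; 9/50+11/50→2/5; 27/100+33/100→3/5; 2/5+3/5→1. L = 51/20 ≈ 2.5500.
L − H = 2.5500 − 2.4795 = 0.071 bits.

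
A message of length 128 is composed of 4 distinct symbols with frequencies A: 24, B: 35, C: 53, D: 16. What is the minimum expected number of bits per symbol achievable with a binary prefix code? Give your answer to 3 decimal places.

1.898 bits/symbol

Probabilities are the counts divided by 128.
Repeatedly combine the two least-probable nodes; the expected code length is the sum of the merged weights.
merge 1/8 + 3/16 → 5/16
merge 35/128 + 5/16 → 75/128
merge 53/128 + 75/128 → 1
L = 5/16 + 75/128 + 1 = 243/128 ≈ 1.898 bits/symbol.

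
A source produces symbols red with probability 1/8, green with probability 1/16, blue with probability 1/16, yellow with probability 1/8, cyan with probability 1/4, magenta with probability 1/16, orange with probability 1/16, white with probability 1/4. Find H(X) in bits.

2.75 bits

Each probability is a power of 1/2, so log₂(1/p) is an integer.
H = Σ p·log₂(1/p) = 1/8·3 + 1/16·4 + 1/16·4 + 1/8·3 + 1/4·2 + 1/16·4 + 1/16·4 + 1/4·2 = 2.75 bits.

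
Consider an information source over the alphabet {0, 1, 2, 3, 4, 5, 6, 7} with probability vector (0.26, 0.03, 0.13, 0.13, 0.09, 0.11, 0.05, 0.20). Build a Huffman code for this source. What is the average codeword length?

Repeatedly combine the two least-probable nodes; the expected code length is the sum of the merged weights.
merge 3/100 + 1/20 → 2/25
merge 2/25 + 9/100 → 17/100
merge 11/100 + 13/100 → 6/25
merge 13/100 + 17/100 → 3/10
merge 1/5 + 6/25 → 11/25
merge 13/50 + 3/10 → 14/25
merge 11/25 + 14/25 → 1
L = 2/25 + 17/100 + 6/25 + 3/10 + 11/25 + 14/25 + 1 = 279/100 = 2.79 bits/symbol.

2.79 bits/symbol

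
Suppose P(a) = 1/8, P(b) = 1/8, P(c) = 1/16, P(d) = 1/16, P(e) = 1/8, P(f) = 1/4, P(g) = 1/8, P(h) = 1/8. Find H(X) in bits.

Each probability is a power of 1/2, so log₂(1/p) is an integer.
H = Σ p·log₂(1/p) = 1/8·3 + 1/8·3 + 1/16·4 + 1/16·4 + 1/8·3 + 1/4·2 + 1/8·3 + 1/8·3 = 2.875 bits.

2.875 bits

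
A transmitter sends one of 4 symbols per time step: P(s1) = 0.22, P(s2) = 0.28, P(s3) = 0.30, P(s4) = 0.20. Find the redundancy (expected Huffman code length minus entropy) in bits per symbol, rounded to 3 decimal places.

0.020 bits

Entropy H = −Σ p log₂ p ≈ 1.9803 bits.
Huffman merges: 1/5+11/50→21/50; 7/25+3/10→29/50; 21/50+29/50→1. L = 2 ≈ 2.0000.
L − H = 2.0000 − 1.9803 = 0.020 bits.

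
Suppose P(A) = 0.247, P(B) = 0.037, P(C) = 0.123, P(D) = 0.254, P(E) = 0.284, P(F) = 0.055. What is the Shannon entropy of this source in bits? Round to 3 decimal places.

H = −Σ pᵢ log₂ pᵢ.
−0.247·log₂(0.247) = 0.4983
−0.037·log₂(0.037) = 0.1760
−0.123·log₂(0.123) = 0.3719
−0.254·log₂(0.254) = 0.5022
−0.284·log₂(0.284) = 0.5158
−0.055·log₂(0.055) = 0.2301
Sum ≈ 2.2942 → 2.294 bits.

2.294 bits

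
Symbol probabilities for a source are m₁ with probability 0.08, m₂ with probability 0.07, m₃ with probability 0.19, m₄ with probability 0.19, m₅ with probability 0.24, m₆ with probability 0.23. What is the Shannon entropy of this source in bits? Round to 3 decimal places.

2.452 bits

H = −Σ pᵢ log₂ pᵢ.
−0.08·log₂(0.08) = 0.2915
−0.07·log₂(0.07) = 0.2686
−0.19·log₂(0.19) = 0.4552
−0.19·log₂(0.19) = 0.4552
−0.24·log₂(0.24) = 0.4941
−0.23·log₂(0.23) = 0.4877
Sum ≈ 2.4523 → 2.452 bits.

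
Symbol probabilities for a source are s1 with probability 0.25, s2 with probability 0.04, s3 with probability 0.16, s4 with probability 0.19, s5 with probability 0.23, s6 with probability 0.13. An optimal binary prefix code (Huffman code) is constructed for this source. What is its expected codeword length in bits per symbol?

Repeatedly combine the two least-probable nodes; the expected code length is the sum of the merged weights.
merge 1/25 + 13/100 → 17/100
merge 4/25 + 17/100 → 33/100
merge 19/100 + 23/100 → 21/50
merge 1/4 + 33/100 → 29/50
merge 21/50 + 29/50 → 1
L = 17/100 + 33/100 + 21/50 + 29/50 + 1 = 5/2 = 2.5 bits/symbol.

2.5 bits/symbol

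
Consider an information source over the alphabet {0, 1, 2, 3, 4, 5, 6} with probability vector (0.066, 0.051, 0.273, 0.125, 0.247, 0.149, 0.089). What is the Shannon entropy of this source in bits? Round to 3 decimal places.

H = −Σ pᵢ log₂ pᵢ.
−0.066·log₂(0.066) = 0.2588
−0.051·log₂(0.051) = 0.2190
−0.273·log₂(0.273) = 0.5113
−0.125·log₂(0.125) = 0.3750
−0.247·log₂(0.247) = 0.4983
−0.149·log₂(0.149) = 0.4092
−0.089·log₂(0.089) = 0.3106
Sum ≈ 2.5823 → 2.582 bits.

2.582 bits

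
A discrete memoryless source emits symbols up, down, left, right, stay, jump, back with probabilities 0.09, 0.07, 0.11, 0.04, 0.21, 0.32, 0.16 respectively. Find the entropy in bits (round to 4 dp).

2.5391 bits

H = −Σ pᵢ log₂ pᵢ.
−0.09·log₂(0.09) = 0.3127
−0.07·log₂(0.07) = 0.2686
−0.11·log₂(0.11) = 0.3503
−0.04·log₂(0.04) = 0.1858
−0.21·log₂(0.21) = 0.4728
−0.32·log₂(0.32) = 0.5260
−0.16·log₂(0.16) = 0.4230
Sum ≈ 2.5391 → 2.5391 bits.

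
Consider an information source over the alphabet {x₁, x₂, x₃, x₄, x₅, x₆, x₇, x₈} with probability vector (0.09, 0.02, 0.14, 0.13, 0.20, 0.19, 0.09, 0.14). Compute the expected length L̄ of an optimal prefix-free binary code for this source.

2.91 bits/symbol

Repeatedly combine the two least-probable nodes; the expected code length is the sum of the merged weights.
merge 1/50 + 9/100 → 11/100
merge 9/100 + 11/100 → 1/5
merge 13/100 + 7/50 → 27/100
merge 7/50 + 19/100 → 33/100
merge 1/5 + 1/5 → 2/5
merge 27/100 + 33/100 → 3/5
merge 2/5 + 3/5 → 1
L = 11/100 + 1/5 + 27/100 + 33/100 + 2/5 + 3/5 + 1 = 291/100 = 2.91 bits/symbol.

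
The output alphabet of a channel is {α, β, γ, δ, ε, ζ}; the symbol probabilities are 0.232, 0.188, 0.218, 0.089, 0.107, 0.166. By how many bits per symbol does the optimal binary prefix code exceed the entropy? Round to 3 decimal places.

0.043 bits

Entropy H = −Σ p log₂ p ≈ 2.5071 bits.
Huffman merges: 89/1000+107/1000→49/250; 83/500+47/250→177/500; 49/250+109/500→207/500; 29/125+177/500→293/500; 207/500+293/500→1. L = 51/20 ≈ 2.5500.
L − H = 2.5500 − 2.5071 = 0.043 bits.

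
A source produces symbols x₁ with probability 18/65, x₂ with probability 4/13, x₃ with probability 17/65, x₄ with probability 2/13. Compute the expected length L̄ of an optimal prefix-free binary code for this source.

Repeatedly combine the two least-probable nodes; the expected code length is the sum of the merged weights.
merge 2/13 + 17/65 → 27/65
merge 18/65 + 4/13 → 38/65
merge 27/65 + 38/65 → 1
L = 27/65 + 38/65 + 1 = 2 bits/symbol.

2 bits/symbol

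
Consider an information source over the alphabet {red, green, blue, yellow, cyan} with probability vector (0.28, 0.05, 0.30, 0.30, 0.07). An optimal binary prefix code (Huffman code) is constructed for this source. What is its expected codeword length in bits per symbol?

Repeatedly combine the two least-probable nodes; the expected code length is the sum of the merged weights.
merge 1/20 + 7/100 → 3/25
merge 3/25 + 7/25 → 2/5
merge 3/10 + 3/10 → 3/5
merge 2/5 + 3/5 → 1
L = 3/25 + 2/5 + 3/5 + 1 = 53/25 = 2.12 bits/symbol.

2.12 bits/symbol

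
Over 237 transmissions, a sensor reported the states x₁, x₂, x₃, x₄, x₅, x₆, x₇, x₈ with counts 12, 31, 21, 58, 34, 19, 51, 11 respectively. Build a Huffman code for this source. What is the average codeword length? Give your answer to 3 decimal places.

Probabilities are the counts divided by 237.
Repeatedly combine the two least-probable nodes; the expected code length is the sum of the merged weights.
merge 11/237 + 4/79 → 23/237
merge 19/237 + 7/79 → 40/237
merge 23/237 + 31/237 → 18/79
merge 34/237 + 40/237 → 74/237
merge 17/79 + 18/79 → 35/79
merge 58/237 + 74/237 → 44/79
merge 35/79 + 44/79 → 1
L = 23/237 + 40/237 + 18/79 + 74/237 + 35/79 + 44/79 + 1 = 665/237 ≈ 2.806 bits/symbol.

2.806 bits/symbol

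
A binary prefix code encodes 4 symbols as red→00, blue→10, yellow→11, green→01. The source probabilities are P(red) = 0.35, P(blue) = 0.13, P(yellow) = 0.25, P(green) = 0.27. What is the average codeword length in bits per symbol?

L̄ = Σ pᵢ·ℓᵢ = 0.35·2 + 0.13·2 + 0.25·2 + 0.27·2 = 2 bits/symbol.

2 bits/symbol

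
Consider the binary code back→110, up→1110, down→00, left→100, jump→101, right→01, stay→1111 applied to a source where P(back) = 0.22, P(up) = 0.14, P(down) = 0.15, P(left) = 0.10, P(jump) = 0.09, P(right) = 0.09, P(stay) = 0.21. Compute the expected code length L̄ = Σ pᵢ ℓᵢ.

3.11 bits/symbol

L̄ = Σ pᵢ·ℓᵢ = 0.22·3 + 0.14·4 + 0.15·2 + 0.10·3 + 0.09·3 + 0.09·2 + 0.21·4 = 3.11 bits/symbol.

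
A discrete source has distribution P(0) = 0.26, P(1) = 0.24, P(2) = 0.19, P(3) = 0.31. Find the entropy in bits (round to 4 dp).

1.9784 bits

H = −Σ pᵢ log₂ pᵢ.
−0.26·log₂(0.26) = 0.5053
−0.24·log₂(0.24) = 0.4941
−0.19·log₂(0.19) = 0.4552
−0.31·log₂(0.31) = 0.5238
Sum ≈ 1.9784 → 1.9784 bits.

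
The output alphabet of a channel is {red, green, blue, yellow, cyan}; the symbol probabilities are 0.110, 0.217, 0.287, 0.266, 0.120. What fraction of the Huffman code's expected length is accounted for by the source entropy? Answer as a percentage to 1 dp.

99.6%

Entropy H = −Σ p log₂ p ≈ 2.2207 bits.
Huffman merges: 11/100+3/25→23/100; 217/1000+23/100→447/1000; 133/500+287/1000→553/1000; 447/1000+553/1000→1. L = 223/100 ≈ 2.2300.
Efficiency = H/L = 2.2207/2.2300 = 99.6%.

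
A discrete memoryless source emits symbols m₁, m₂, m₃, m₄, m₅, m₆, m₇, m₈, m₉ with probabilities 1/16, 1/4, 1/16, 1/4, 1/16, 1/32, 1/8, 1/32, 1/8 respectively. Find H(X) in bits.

Each probability is a power of 1/2, so log₂(1/p) is an integer.
H = Σ p·log₂(1/p) = 1/16·4 + 1/4·2 + 1/16·4 + 1/4·2 + 1/16·4 + 1/32·5 + 1/8·3 + 1/32·5 + 1/8·3 = 2.8125 bits.

2.8125 bits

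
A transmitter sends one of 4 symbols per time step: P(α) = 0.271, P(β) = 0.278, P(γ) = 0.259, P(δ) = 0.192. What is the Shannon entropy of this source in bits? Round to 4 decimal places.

H = −Σ pᵢ log₂ pᵢ.
−0.271·log₂(0.271) = 0.5105
−0.278·log₂(0.278) = 0.5134
−0.259·log₂(0.259) = 0.5048
−0.192·log₂(0.192) = 0.4571
Sum ≈ 1.9858 → 1.9858 bits.

1.9858 bits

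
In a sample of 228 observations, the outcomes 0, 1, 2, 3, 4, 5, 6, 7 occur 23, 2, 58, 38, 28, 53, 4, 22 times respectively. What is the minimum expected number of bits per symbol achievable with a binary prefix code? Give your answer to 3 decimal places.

2.662 bits/symbol

Probabilities are the counts divided by 228.
Repeatedly combine the two least-probable nodes; the expected code length is the sum of the merged weights.
merge 1/114 + 1/57 → 1/38
merge 1/38 + 11/114 → 7/57
merge 23/228 + 7/57 → 17/76
merge 7/57 + 1/6 → 11/38
merge 17/76 + 53/228 → 26/57
merge 29/114 + 11/38 → 31/57
merge 26/57 + 31/57 → 1
L = 1/38 + 7/57 + 17/76 + 11/38 + 26/57 + 31/57 + 1 = 607/228 ≈ 2.662 bits/symbol.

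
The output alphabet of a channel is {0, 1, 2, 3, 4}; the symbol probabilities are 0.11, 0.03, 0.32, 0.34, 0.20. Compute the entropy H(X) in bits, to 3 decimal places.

2.022 bits

H = −Σ pᵢ log₂ pᵢ.
−0.11·log₂(0.11) = 0.3503
−0.03·log₂(0.03) = 0.1518
−0.32·log₂(0.32) = 0.5260
−0.34·log₂(0.34) = 0.5292
−0.20·log₂(0.20) = 0.4644
Sum ≈ 2.0216 → 2.022 bits.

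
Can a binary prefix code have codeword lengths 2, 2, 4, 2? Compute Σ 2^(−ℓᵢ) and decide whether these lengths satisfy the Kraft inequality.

With common denominator 2^4 = 16: Σ 2^(−ℓᵢ) = 4/16 + 4/16 + 1/16 + 4/16 = 13/16 = 0.8125.
Kraft's inequality requires Σ ≤ 1; here Σ = 0.8125 ≤ 1, so such a prefix code exists.

0.8125; yes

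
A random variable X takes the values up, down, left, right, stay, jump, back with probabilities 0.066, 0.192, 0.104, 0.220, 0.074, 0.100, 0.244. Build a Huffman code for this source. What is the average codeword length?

Repeatedly combine the two least-probable nodes; the expected code length is the sum of the merged weights.
merge 33/500 + 37/500 → 7/50
merge 1/10 + 13/125 → 51/250
merge 7/50 + 24/125 → 83/250
merge 51/250 + 11/50 → 53/125
merge 61/250 + 83/250 → 72/125
merge 53/125 + 72/125 → 1
L = 7/50 + 51/250 + 83/250 + 53/125 + 72/125 + 1 = 669/250 = 2.676 bits/symbol.

2.676 bits/symbol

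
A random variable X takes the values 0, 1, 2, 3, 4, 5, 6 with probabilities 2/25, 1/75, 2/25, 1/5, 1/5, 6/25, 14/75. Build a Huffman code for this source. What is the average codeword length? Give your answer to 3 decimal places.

2.627 bits/symbol

Repeatedly combine the two least-probable nodes; the expected code length is the sum of the merged weights.
merge 1/75 + 2/25 → 7/75
merge 2/25 + 7/75 → 13/75
merge 13/75 + 14/75 → 9/25
merge 1/5 + 1/5 → 2/5
merge 6/25 + 9/25 → 3/5
merge 2/5 + 3/5 → 1
L = 7/75 + 13/75 + 9/25 + 2/5 + 3/5 + 1 = 197/75 ≈ 2.627 bits/symbol.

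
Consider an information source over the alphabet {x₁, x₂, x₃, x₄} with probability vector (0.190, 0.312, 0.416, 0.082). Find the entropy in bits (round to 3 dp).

1.802 bits

H = −Σ pᵢ log₂ pᵢ.
−0.190·log₂(0.190) = 0.4552
−0.312·log₂(0.312) = 0.5243
−0.416·log₂(0.416) = 0.5264
−0.082·log₂(0.082) = 0.2959
Sum ≈ 1.8018 → 1.802 bits.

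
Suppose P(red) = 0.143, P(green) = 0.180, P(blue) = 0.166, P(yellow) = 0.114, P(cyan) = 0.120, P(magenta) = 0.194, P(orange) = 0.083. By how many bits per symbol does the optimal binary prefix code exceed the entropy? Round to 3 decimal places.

Entropy H = −Σ p log₂ p ≈ 2.7578 bits.
Huffman merges: 83/1000+57/500→197/1000; 3/25+143/1000→263/1000; 83/500+9/50→173/500; 97/500+197/1000→391/1000; 263/1000+173/500→609/1000; 391/1000+609/1000→1. L = 1403/500 ≈ 2.8060.
L − H = 2.8060 − 2.7578 = 0.048 bits.

0.048 bits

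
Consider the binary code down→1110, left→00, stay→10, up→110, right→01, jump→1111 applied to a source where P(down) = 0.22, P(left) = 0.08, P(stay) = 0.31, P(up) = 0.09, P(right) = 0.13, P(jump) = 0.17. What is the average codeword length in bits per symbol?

2.87 bits/symbol

L̄ = Σ pᵢ·ℓᵢ = 0.22·4 + 0.08·2 + 0.31·2 + 0.09·3 + 0.13·2 + 0.17·4 = 2.87 bits/symbol.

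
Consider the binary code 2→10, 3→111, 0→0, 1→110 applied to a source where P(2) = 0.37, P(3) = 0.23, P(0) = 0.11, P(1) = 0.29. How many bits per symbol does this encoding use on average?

2.41 bits/symbol

L̄ = Σ pᵢ·ℓᵢ = 0.37·2 + 0.23·3 + 0.11·1 + 0.29·3 = 2.41 bits/symbol.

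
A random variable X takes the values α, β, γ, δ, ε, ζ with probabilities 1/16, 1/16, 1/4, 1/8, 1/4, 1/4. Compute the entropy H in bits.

2.375 bits

Each probability is a power of 1/2, so log₂(1/p) is an integer.
H = Σ p·log₂(1/p) = 1/16·4 + 1/16·4 + 1/4·2 + 1/8·3 + 1/4·2 + 1/4·2 = 2.375 bits.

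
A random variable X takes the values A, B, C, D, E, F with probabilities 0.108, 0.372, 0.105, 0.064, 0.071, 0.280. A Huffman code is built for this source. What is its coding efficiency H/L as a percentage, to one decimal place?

97.2%

Entropy H = −Σ p log₂ p ≈ 2.2579 bits.
Huffman merges: 8/125+71/1000→27/200; 21/200+27/250→213/1000; 27/200+213/1000→87/250; 7/25+87/250→157/250; 93/250+157/250→1. L = 581/250 ≈ 2.3240.
Efficiency = H/L = 2.2579/2.3240 = 97.2%.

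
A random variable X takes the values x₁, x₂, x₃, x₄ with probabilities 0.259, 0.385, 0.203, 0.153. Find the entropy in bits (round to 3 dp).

1.916 bits

H = −Σ pᵢ log₂ pᵢ.
−0.259·log₂(0.259) = 0.5048
−0.385·log₂(0.385) = 0.5302
−0.203·log₂(0.203) = 0.4670
−0.153·log₂(0.153) = 0.4144
Sum ≈ 1.9163 → 1.916 bits.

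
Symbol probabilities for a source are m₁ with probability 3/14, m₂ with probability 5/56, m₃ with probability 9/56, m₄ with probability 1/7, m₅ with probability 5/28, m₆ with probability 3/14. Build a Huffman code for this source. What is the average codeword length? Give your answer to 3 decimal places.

2.571 bits/symbol

Repeatedly combine the two least-probable nodes; the expected code length is the sum of the merged weights.
merge 5/56 + 1/7 → 13/56
merge 9/56 + 5/28 → 19/56
merge 3/14 + 3/14 → 3/7
merge 13/56 + 19/56 → 4/7
merge 3/7 + 4/7 → 1
L = 13/56 + 19/56 + 3/7 + 4/7 + 1 = 18/7 ≈ 2.571 bits/symbol.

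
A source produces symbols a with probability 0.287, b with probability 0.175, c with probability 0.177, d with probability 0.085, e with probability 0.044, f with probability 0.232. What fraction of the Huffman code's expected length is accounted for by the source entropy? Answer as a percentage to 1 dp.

98.2%

Entropy H = −Σ p log₂ p ≈ 2.3887 bits.
Huffman merges: 11/250+17/200→129/1000; 129/1000+7/40→38/125; 177/1000+29/125→409/1000; 287/1000+38/125→591/1000; 409/1000+591/1000→1. L = 2433/1000 ≈ 2.4330.
Efficiency = H/L = 2.3887/2.4330 = 98.2%.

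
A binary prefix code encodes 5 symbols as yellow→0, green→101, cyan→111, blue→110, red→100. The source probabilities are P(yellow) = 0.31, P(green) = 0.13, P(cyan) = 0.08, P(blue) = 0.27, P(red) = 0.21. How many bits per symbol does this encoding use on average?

2.38 bits/symbol

L̄ = Σ pᵢ·ℓᵢ = 0.31·1 + 0.13·3 + 0.08·3 + 0.27·3 + 0.21·3 = 2.38 bits/symbol.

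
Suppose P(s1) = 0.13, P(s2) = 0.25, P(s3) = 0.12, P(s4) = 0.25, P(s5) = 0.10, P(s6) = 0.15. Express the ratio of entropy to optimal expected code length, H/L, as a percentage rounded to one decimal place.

Entropy H = −Σ p log₂ p ≈ 2.4924 bits.
Huffman merges: 1/10+3/25→11/50; 13/100+3/20→7/25; 11/50+1/4→47/100; 1/4+7/25→53/100; 47/100+53/100→1. L = 5/2 ≈ 2.5000.
Efficiency = H/L = 2.4924/2.5000 = 99.7%.

99.7%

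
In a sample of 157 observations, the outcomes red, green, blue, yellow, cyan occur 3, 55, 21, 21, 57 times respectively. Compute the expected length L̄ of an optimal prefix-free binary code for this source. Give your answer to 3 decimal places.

2.076 bits/symbol

Probabilities are the counts divided by 157.
Repeatedly combine the two least-probable nodes; the expected code length is the sum of the merged weights.
merge 3/157 + 21/157 → 24/157
merge 21/157 + 24/157 → 45/157
merge 45/157 + 55/157 → 100/157
merge 57/157 + 100/157 → 1
L = 24/157 + 45/157 + 100/157 + 1 = 326/157 ≈ 2.076 bits/symbol.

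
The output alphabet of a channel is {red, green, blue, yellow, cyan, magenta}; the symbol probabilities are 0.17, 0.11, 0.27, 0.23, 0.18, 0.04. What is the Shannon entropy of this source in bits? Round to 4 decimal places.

H = −Σ pᵢ log₂ pᵢ.
−0.17·log₂(0.17) = 0.4346
−0.11·log₂(0.11) = 0.3503
−0.27·log₂(0.27) = 0.5100
−0.23·log₂(0.23) = 0.4877
−0.18·log₂(0.18) = 0.4453
−0.04·log₂(0.04) = 0.1858
Sum ≈ 2.4136 → 2.4136 bits.

2.4136 bits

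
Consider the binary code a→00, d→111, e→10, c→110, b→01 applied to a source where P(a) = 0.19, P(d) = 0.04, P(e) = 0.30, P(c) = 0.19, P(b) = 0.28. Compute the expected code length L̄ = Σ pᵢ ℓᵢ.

2.23 bits/symbol

L̄ = Σ pᵢ·ℓᵢ = 0.19·2 + 0.04·3 + 0.30·2 + 0.19·3 + 0.28·2 = 2.23 bits/symbol.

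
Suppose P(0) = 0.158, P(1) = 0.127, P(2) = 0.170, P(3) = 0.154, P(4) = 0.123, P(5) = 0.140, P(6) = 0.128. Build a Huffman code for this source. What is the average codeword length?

2.83 bits/symbol

Repeatedly combine the two least-probable nodes; the expected code length is the sum of the merged weights.
merge 123/1000 + 127/1000 → 1/4
merge 16/125 + 7/50 → 67/250
merge 77/500 + 79/500 → 39/125
merge 17/100 + 1/4 → 21/50
merge 67/250 + 39/125 → 29/50
merge 21/50 + 29/50 → 1
L = 1/4 + 67/250 + 39/125 + 21/50 + 29/50 + 1 = 283/100 = 2.83 bits/symbol.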